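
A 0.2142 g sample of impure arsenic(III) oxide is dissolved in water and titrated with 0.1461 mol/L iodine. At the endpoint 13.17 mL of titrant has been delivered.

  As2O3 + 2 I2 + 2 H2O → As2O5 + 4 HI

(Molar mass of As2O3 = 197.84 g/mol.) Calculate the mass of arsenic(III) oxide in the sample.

0.1903 g

n(I2) = 0.01317 L × 0.1461 mol/L = 1.924 × 10^-3 mol
From the 1:2 ratio, n(As2O3) = 1/2 × 1.924 × 10^-3 = 9.621 × 10^-4 mol
mass of As2O3 = 9.621 × 10^-4 × 197.84 g/mol = 0.1903 g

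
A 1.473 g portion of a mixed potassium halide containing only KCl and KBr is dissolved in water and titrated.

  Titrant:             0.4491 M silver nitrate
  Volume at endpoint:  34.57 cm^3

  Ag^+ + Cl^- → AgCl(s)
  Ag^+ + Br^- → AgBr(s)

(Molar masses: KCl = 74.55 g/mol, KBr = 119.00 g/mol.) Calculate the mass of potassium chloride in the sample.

0.6281 g

n(AgNO3) = 0.03457 × 0.4491 = 0.01553 mol
Let x = n(KCl), y = n(KBr).
Titrant: 1x + 1y = 0.01553;  mass: 74.55x + 119.00y = 1.473
Solving, x = 8.426 × 10^-3 mol, y = 7.100 × 10^-3 mol
mass of KCl = 8.426 × 10^-3 × 74.55 = 0.6281 g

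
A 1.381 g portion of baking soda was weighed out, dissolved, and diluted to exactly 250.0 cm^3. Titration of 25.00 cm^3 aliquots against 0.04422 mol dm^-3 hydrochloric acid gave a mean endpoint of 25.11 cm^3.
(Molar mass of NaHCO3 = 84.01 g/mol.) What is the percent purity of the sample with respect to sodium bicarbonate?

NaHCO3 + HCl → NaCl + H2O + CO2
n(HCl) per titration = 0.02511 × 0.04422 = 1.110 × 10^-3 mol
n(NaHCO3) in each aliquot = 1.110 × 10^-3 mol (1:1 ratio)
n(NaHCO3) in the whole flask = 1.110 × 10^-3 × 250.0/25.00 = 0.01110 mol
mass of NaHCO3 = 0.01110 × 84.01 = 0.9328 g
% NaHCO3 = 0.9328 / 1.381 × 100 = 67.55 %

67.55 %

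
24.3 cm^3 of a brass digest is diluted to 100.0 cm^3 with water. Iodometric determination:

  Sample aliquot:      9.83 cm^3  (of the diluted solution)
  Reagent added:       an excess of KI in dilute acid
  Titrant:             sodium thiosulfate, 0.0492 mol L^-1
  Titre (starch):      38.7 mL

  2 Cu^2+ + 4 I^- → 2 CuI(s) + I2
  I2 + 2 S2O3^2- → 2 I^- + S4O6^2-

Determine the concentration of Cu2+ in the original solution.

0.797 mol/L

n(S2O3^2-) = 0.0387 × 0.0492 = 1.90 × 10^-3 mol
n(I2) = n(S2O3^2-)/2 = 9.52 × 10^-4 mol
From the 2:1 ratio, n(Cu2+) in the aliquot = 2/1 × 9.52 × 10^-4 = 1.90 × 10^-3 mol
[Cu2+]_dilute = 1.90 × 10^-3 / 0.00983 = 0.194 mol/L
[Cu2+]_original = 0.194 × 100.0/24.3 = 0.797 mol/L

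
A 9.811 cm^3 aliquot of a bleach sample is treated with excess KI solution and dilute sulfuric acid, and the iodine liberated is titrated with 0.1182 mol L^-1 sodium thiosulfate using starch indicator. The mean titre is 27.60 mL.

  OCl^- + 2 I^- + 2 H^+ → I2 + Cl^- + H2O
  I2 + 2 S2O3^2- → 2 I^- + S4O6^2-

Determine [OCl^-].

n(S2O3^2-) = 0.02760 × 0.1182 = 3.262 × 10^-3 mol
n(I2) = n(S2O3^2-)/2 = 1.631 × 10^-3 mol
n(OCl^-) in the aliquot = 1.631 × 10^-3 mol (1:1 ratio)
[OCl^-] = 1.631 × 10^-3 / 0.009811 = 0.1663 mol/L

0.1663 mol/L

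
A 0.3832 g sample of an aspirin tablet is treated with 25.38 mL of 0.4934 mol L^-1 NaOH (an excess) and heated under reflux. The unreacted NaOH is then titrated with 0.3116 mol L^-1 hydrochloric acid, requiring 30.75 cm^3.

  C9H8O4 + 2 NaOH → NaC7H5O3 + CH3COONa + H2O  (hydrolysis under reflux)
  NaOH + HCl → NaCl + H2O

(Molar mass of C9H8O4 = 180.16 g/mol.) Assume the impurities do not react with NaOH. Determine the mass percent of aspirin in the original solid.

69.13 %

n(NaOH) added = 0.02538 × 0.4934 = 0.01252 mol
n(HCl) used in back-titration = 0.03075 × 0.3116 = 9.582 × 10^-3 mol
n(NaOH) left over = 9.582 × 10^-3 mol (1:1 ratio)
n(NaOH) consumed by analyte = 0.01252 − 9.582 × 10^-3 = 2.941 × 10^-3 mol
From the 1:2 ratio, n(C9H8O4) = 1/2 × 2.941 × 10^-3 = 1.470 × 10^-3 mol
mass of C9H8O4 = 1.470 × 10^-3 × 180.16 = 0.2649 g
% C9H8O4 = 0.2649 / 0.3832 × 100 = 69.13 %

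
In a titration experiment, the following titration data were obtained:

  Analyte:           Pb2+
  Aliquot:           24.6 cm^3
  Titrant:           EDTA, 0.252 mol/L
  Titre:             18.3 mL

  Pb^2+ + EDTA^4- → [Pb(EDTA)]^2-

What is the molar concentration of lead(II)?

n(EDTA) = 0.0183 L × 0.252 mol/L = 4.61 × 10^-3 mol
n(Pb2+) = 4.61 × 10^-3 mol (1:1 mole ratio)
[Pb2+] = 4.61 × 10^-3 mol / 0.0246 L = 0.187 mol/L

0.187 mol/L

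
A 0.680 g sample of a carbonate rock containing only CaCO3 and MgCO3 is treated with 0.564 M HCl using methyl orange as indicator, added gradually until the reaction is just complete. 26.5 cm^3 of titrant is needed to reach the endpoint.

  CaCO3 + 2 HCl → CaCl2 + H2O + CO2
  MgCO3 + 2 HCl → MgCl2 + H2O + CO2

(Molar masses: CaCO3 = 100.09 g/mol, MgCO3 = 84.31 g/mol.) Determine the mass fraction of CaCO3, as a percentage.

n(HCl) = 0.0265 × 0.564 = 0.0149 mol
Let x = n(CaCO3), y = n(MgCO3).
Titrant: 2x + 2y = 0.0149;  mass: 100.09x + 84.31y = 0.680
Solving, x = 3.17 × 10^-3 mol, y = 4.31 × 10^-3 mol
mass of CaCO3 = 3.17 × 10^-3 × 100.09 = 0.317 g
% CaCO3 = 0.317 / 0.680 × 100 = 46.6 %

46.6 %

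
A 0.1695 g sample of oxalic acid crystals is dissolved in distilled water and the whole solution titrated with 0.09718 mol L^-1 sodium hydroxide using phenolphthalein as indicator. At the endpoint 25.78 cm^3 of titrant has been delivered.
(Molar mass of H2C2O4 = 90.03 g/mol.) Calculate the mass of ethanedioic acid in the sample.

H2C2O4 + 2 NaOH → Na2C2O4 + 2 H2O
n(NaOH) = 0.02578 L × 0.09718 mol/L = 2.505 × 10^-3 mol
From the 1:2 ratio, n(H2C2O4) = 1/2 × 2.505 × 10^-3 = 1.253 × 10^-3 mol
mass of H2C2O4 = 1.253 × 10^-3 × 90.03 g/mol = 0.1128 g

0.1128 g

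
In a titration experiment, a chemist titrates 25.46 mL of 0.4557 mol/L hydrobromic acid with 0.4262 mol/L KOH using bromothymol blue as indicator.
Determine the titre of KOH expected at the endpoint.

27.22 mL

HBr + KOH → KBr + H2O
n(HBr) = 0.02546 L × 0.4557 mol/L = 0.01160 mol
n(KOH) = 0.01160 mol (1:1 stoichiometry)
V(KOH) = 0.01160 mol / 0.4262 mol/L = 0.02722 L = 27.22 mL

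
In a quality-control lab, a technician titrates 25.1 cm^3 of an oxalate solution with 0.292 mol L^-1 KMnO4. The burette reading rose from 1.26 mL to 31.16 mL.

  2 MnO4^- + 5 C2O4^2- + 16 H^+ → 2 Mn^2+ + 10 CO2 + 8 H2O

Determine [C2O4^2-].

n(KMnO4) = 0.0299 L × 0.292 mol/L = 8.73 × 10^-3 mol
From the 5:2 mole ratio, n(C2O4^2-) = 5/2 × 8.73 × 10^-3 = 0.0218 mol
[C2O4^2-] = 0.0218 mol / 0.0251 L = 0.870 mol/L

0.870 mol/L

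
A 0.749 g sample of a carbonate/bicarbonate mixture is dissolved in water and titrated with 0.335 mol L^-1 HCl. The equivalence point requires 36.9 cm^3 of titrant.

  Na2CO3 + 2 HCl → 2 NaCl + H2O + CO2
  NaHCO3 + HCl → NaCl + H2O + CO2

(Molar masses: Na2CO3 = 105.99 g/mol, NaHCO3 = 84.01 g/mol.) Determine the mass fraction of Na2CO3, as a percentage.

n(HCl) = 0.0369 × 0.335 = 0.0124 mol
Let x = n(Na2CO3), y = n(NaHCO3).
Titrant: 2x + 1y = 0.0124;  mass: 105.99x + 84.01y = 0.749
Solving, x = 4.67 × 10^-3 mol, y = 3.03 × 10^-3 mol
mass of Na2CO3 = 4.67 × 10^-3 × 105.99 = 0.495 g
% Na2CO3 = 0.495 / 0.749 × 100 = 66.0 %

66.0 %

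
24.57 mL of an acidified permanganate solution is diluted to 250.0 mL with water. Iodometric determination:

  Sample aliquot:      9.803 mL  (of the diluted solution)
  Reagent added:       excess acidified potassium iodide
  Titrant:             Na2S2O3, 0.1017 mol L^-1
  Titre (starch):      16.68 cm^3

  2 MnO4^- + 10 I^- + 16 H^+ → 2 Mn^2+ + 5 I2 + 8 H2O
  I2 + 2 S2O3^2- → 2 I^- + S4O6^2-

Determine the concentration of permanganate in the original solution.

n(S2O3^2-) = 0.01668 × 0.1017 = 1.696 × 10^-3 mol
n(I2) = n(S2O3^2-)/2 = 8.482 × 10^-4 mol
From the 2:5 ratio, n(MnO4^-) in the aliquot = 2/5 × 8.482 × 10^-4 = 3.393 × 10^-4 mol
[MnO4^-]_dilute = 3.393 × 10^-4 / 0.009803 = 0.03461 mol/L
[MnO4^-]_original = 0.03461 × 250.0/24.57 = 0.3521 mol/L

0.3521 mol/L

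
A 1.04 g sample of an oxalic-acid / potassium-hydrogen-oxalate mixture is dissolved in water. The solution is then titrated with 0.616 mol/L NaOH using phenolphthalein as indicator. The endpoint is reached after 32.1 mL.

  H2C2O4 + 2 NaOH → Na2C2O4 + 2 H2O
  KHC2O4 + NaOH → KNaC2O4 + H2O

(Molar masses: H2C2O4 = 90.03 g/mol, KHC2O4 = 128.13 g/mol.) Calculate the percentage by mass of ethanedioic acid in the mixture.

n(NaOH) = 0.0321 × 0.616 = 0.0198 mol
Let x = n(H2C2O4), y = n(KHC2O4).
Titrant: 2x + 1y = 0.0198;  mass: 90.03x + 128.13y = 1.04
Solving, x = 8.99 × 10^-3 mol, y = 1.80 × 10^-3 mol
mass of H2C2O4 = 8.99 × 10^-3 × 90.03 = 0.809 g
% H2C2O4 = 0.809 / 1.04 × 100 = 77.8 %

77.8 %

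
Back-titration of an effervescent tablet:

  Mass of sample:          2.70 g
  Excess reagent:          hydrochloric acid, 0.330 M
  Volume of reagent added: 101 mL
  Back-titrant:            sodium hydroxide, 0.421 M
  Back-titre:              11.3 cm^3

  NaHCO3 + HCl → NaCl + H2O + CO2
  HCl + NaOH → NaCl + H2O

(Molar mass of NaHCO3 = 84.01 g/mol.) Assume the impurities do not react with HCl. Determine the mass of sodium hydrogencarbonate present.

2.40 g

n(HCl) added = 0.101 × 0.330 = 0.0333 mol
n(NaOH) used in back-titration = 0.0113 × 0.421 = 4.76 × 10^-3 mol
n(HCl) left over = 4.76 × 10^-3 mol (1:1 ratio)
n(HCl) consumed by analyte = 0.0333 − 4.76 × 10^-3 = 0.0286 mol
n(NaHCO3) = 0.0286 mol (1:1 ratio)
mass of NaHCO3 = 0.0286 × 84.01 = 2.40 g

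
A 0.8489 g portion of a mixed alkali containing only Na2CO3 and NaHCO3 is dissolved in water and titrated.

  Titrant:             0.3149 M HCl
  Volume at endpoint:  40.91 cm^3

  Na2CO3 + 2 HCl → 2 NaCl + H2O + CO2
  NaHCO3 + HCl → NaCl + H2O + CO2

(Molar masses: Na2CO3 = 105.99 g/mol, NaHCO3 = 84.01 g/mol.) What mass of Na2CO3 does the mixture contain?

n(HCl) = 0.04091 × 0.3149 = 0.01288 mol
Let x = n(Na2CO3), y = n(NaHCO3).
Titrant: 2x + 1y = 0.01288;  mass: 105.99x + 84.01y = 0.8489
Solving, x = 3.762 × 10^-3 mol, y = 5.358 × 10^-3 mol
mass of Na2CO3 = 3.762 × 10^-3 × 105.99 = 0.3987 g

0.3987 g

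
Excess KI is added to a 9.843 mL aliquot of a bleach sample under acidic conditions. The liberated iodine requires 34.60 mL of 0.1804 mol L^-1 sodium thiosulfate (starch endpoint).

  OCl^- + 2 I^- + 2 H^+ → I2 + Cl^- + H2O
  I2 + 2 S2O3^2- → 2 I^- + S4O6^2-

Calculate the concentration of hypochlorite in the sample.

0.3171 mol/L

n(S2O3^2-) = 0.03460 × 0.1804 = 6.242 × 10^-3 mol
n(I2) = n(S2O3^2-)/2 = 3.121 × 10^-3 mol
n(OCl^-) in the aliquot = 3.121 × 10^-3 mol (1:1 ratio)
[OCl^-] = 3.121 × 10^-3 / 0.009843 = 0.3171 mol/L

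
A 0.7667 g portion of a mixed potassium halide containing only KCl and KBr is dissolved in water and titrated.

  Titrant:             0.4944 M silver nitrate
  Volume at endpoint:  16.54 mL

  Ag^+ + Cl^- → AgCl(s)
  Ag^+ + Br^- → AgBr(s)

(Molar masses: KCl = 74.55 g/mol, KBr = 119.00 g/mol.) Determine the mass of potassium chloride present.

0.3462 g

n(AgNO3) = 0.01654 × 0.4944 = 8.177 × 10^-3 mol
Let x = n(KCl), y = n(KBr).
Titrant: 1x + 1y = 8.177 × 10^-3;  mass: 74.55x + 119.00y = 0.7667
Solving, x = 4.644 × 10^-3 mol, y = 3.534 × 10^-3 mol
mass of KCl = 4.644 × 10^-3 × 74.55 = 0.3462 g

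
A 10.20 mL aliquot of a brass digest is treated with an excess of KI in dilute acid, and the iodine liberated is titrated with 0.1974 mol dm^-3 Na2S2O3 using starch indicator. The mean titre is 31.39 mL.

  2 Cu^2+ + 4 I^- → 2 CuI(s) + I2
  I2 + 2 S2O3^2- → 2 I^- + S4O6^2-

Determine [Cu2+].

n(S2O3^2-) = 0.03139 × 0.1974 = 6.196 × 10^-3 mol
n(I2) = n(S2O3^2-)/2 = 3.098 × 10^-3 mol
From the 2:1 ratio, n(Cu2+) in the aliquot = 2/1 × 3.098 × 10^-3 = 6.196 × 10^-3 mol
[Cu2+] = 6.196 × 10^-3 / 0.01020 = 0.6075 mol/L

0.6075 mol/L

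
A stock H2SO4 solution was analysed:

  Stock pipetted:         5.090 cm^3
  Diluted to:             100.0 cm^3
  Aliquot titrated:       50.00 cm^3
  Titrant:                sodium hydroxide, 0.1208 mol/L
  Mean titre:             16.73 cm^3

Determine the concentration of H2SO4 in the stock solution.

0.3970 mol/L

H2SO4 + 2 NaOH → Na2SO4 + 2 H2O
n(NaOH) = 0.01673 × 0.1208 = 2.021 × 10^-3 mol
From the 1:2 ratio, n(H2SO4) in the aliquot = 1/2 × 2.021 × 10^-3 = 1.010 × 10^-3 mol
[H2SO4]_dilute = 1.010 × 10^-3 / 0.05000 = 0.02021 mol/L
Dilution factor = 100.0 / 5.090 = 19.65
[H2SO4]_stock = 0.02021 × 19.65 = 0.3970 mol/L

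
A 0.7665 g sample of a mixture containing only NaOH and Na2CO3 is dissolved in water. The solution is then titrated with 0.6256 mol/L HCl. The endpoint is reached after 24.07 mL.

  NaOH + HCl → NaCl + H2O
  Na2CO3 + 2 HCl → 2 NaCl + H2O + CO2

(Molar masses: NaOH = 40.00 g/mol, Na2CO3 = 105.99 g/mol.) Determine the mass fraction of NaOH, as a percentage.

n(HCl) = 0.02407 × 0.6256 = 0.01506 mol
Let x = n(NaOH), y = n(Na2CO3).
Titrant: 1x + 2y = 0.01506;  mass: 40.00x + 105.99y = 0.7665
Solving, x = 2.425 × 10^-3 mol, y = 6.317 × 10^-3 mol
mass of NaOH = 2.425 × 10^-3 × 40.00 = 0.09699 g
% NaOH = 0.09699 / 0.7665 × 100 = 12.65 %

12.65 %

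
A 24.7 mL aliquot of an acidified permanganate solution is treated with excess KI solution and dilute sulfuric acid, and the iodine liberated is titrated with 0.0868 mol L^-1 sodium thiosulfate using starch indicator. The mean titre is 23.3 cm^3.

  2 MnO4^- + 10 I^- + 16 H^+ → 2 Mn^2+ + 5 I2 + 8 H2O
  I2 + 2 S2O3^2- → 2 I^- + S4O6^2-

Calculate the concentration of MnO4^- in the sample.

0.0164 mol/L

n(S2O3^2-) = 0.0233 × 0.0868 = 2.02 × 10^-3 mol
n(I2) = n(S2O3^2-)/2 = 1.01 × 10^-3 mol
From the 2:5 ratio, n(MnO4^-) in the aliquot = 2/5 × 1.01 × 10^-3 = 4.04 × 10^-4 mol
[MnO4^-] = 4.04 × 10^-4 / 0.0247 = 0.0164 mol/L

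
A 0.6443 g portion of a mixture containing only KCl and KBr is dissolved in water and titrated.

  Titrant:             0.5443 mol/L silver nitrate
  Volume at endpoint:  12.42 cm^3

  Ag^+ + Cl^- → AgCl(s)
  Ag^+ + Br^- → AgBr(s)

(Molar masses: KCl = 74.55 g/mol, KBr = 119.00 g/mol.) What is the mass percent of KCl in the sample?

41.69 %

n(AgNO3) = 0.01242 × 0.5443 = 6.760 × 10^-3 mol
Let x = n(KCl), y = n(KBr).
Titrant: 1x + 1y = 6.760 × 10^-3;  mass: 74.55x + 119.00y = 0.6443
Solving, x = 3.603 × 10^-3 mol, y = 3.157 × 10^-3 mol
mass of KCl = 3.603 × 10^-3 × 74.55 = 0.2686 g
% KCl = 0.2686 / 0.6443 × 100 = 41.69 %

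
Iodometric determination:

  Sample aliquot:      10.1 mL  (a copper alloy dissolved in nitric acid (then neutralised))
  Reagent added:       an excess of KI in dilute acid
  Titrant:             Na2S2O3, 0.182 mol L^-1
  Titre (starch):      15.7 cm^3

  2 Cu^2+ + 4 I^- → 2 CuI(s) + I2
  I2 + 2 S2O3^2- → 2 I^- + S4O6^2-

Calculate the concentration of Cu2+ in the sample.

n(S2O3^2-) = 0.0157 × 0.182 = 2.86 × 10^-3 mol
n(I2) = n(S2O3^2-)/2 = 1.43 × 10^-3 mol
From the 2:1 ratio, n(Cu2+) in the aliquot = 2/1 × 1.43 × 10^-3 = 2.86 × 10^-3 mol
[Cu2+] = 2.86 × 10^-3 / 0.0101 = 0.283 mol/L

0.283 mol/L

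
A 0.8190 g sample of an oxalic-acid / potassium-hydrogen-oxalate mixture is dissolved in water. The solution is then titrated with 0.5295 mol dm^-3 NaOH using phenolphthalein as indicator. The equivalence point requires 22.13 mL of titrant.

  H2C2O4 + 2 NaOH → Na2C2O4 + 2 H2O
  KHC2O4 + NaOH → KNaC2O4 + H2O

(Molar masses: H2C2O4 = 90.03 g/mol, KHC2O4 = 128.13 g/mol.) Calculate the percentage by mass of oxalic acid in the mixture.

45.13 %

n(NaOH) = 0.02213 × 0.5295 = 0.01172 mol
Let x = n(H2C2O4), y = n(KHC2O4).
Titrant: 2x + 1y = 0.01172;  mass: 90.03x + 128.13y = 0.8190
Solving, x = 4.105 × 10^-3 mol, y = 3.507 × 10^-3 mol
mass of H2C2O4 = 4.105 × 10^-3 × 90.03 = 0.3696 g
% H2C2O4 = 0.3696 / 0.8190 × 100 = 45.13 %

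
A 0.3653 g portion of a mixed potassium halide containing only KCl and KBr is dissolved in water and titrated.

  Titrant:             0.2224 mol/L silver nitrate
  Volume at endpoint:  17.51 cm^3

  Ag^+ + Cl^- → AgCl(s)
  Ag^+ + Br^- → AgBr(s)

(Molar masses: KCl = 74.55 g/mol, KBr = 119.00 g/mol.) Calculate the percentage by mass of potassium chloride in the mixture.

45.05 %

n(AgNO3) = 0.01751 × 0.2224 = 3.894 × 10^-3 mol
Let x = n(KCl), y = n(KBr).
Titrant: 1x + 1y = 3.894 × 10^-3;  mass: 74.55x + 119.00y = 0.3653
Solving, x = 2.207 × 10^-3 mol, y = 1.687 × 10^-3 mol
mass of KCl = 2.207 × 10^-3 × 74.55 = 0.1646 g
% KCl = 0.1646 / 0.3653 × 100 = 45.05 %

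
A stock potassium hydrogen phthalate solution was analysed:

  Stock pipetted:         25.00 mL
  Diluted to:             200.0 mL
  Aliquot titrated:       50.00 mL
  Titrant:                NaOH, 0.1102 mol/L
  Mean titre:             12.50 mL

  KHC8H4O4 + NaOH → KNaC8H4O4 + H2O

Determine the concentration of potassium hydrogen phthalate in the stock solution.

0.2204 mol/L

n(NaOH) = 0.01250 × 0.1102 = 1.378 × 10^-3 mol
n(KHC8H4O4) in the aliquot = 1.378 × 10^-3 mol (1:1 ratio)
[KHC8H4O4]_dilute = 1.378 × 10^-3 / 0.05000 = 0.02755 mol/L
Dilution factor = 200.0 / 25.00 = 8.000
[KHC8H4O4]_stock = 0.02755 × 8.000 = 0.2204 mol/L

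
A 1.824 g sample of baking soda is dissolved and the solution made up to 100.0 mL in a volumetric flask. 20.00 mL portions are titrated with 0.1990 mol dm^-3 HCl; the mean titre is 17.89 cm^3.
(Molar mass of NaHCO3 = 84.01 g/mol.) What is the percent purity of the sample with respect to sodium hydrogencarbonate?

NaHCO3 + HCl → NaCl + H2O + CO2
n(HCl) per titration = 0.01789 × 0.1990 = 3.560 × 10^-3 mol
n(NaHCO3) in each aliquot = 3.560 × 10^-3 mol (1:1 ratio)
n(NaHCO3) in the whole flask = 3.560 × 10^-3 × 100.0/20.00 = 0.01780 mol
mass of NaHCO3 = 0.01780 × 84.01 = 1.495 g
% NaHCO3 = 1.495 / 1.824 × 100 = 81.99 %

81.99 %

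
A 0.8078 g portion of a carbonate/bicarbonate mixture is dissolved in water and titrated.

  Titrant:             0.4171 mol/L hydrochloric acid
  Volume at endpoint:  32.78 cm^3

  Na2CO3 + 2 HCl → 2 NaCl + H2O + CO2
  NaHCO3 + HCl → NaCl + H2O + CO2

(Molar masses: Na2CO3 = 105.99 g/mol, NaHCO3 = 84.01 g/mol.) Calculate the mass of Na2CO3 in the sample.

0.5824 g

n(HCl) = 0.03278 × 0.4171 = 0.01367 mol
Let x = n(Na2CO3), y = n(NaHCO3).
Titrant: 2x + 1y = 0.01367;  mass: 105.99x + 84.01y = 0.8078
Solving, x = 5.495 × 10^-3 mol, y = 2.683 × 10^-3 mol
mass of Na2CO3 = 5.495 × 10^-3 × 105.99 = 0.5824 g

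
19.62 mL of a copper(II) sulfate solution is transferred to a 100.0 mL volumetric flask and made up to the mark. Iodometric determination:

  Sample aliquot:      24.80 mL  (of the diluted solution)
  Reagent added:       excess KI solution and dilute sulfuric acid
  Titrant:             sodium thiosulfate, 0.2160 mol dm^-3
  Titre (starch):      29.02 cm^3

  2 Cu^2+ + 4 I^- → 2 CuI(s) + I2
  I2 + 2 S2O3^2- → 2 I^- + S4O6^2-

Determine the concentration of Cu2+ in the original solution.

n(S2O3^2-) = 0.02902 × 0.2160 = 6.268 × 10^-3 mol
n(I2) = n(S2O3^2-)/2 = 3.134 × 10^-3 mol
From the 2:1 ratio, n(Cu2+) in the aliquot = 2/1 × 3.134 × 10^-3 = 6.268 × 10^-3 mol
[Cu2+]_dilute = 6.268 × 10^-3 / 0.02480 = 0.2528 mol/L
[Cu2+]_original = 0.2528 × 100.0/19.62 = 1.288 mol/L

1.288 mol/L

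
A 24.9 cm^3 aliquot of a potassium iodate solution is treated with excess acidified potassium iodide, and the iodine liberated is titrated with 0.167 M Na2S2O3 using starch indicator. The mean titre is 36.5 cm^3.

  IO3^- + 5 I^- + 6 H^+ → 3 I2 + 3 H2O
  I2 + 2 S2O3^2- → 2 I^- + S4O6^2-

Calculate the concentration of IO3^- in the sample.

0.0408 M

n(S2O3^2-) = 0.0365 × 0.167 = 6.10 × 10^-3 mol
n(I2) = n(S2O3^2-)/2 = 3.05 × 10^-3 mol
From the 1:3 ratio, n(IO3^-) in the aliquot = 1/3 × 3.05 × 10^-3 = 1.02 × 10^-3 mol
[IO3^-] = 1.02 × 10^-3 / 0.0249 = 0.0408 mol/L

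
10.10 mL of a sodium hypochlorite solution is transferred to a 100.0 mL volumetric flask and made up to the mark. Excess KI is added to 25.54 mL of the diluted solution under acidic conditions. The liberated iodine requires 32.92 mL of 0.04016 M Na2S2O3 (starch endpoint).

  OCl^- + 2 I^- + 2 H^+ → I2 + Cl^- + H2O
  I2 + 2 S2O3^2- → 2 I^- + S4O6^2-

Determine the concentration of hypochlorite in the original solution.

0.2563 M

n(S2O3^2-) = 0.03292 × 0.04016 = 1.322 × 10^-3 mol
n(I2) = n(S2O3^2-)/2 = 6.610 × 10^-4 mol
n(OCl^-) in the aliquot = 6.610 × 10^-4 mol (1:1 ratio)
[OCl^-]_dilute = 6.610 × 10^-4 / 0.02554 = 0.02588 mol/L
[OCl^-]_original = 0.02588 × 100.0/10.10 = 0.2563 mol/L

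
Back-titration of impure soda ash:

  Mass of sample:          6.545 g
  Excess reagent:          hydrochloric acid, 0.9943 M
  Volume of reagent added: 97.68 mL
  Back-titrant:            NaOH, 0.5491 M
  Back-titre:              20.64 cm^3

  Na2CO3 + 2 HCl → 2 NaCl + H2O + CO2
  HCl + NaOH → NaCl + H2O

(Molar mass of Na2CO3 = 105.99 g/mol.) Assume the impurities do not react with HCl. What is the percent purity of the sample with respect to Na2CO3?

69.46 %

n(HCl) added = 0.09768 × 0.9943 = 0.09712 mol
n(NaOH) used in back-titration = 0.02064 × 0.5491 = 0.01133 mol
n(HCl) left over = 0.01133 mol (1:1 ratio)
n(HCl) consumed by analyte = 0.09712 − 0.01133 = 0.08579 mol
From the 1:2 ratio, n(Na2CO3) = 1/2 × 0.08579 = 0.04289 mol
mass of Na2CO3 = 0.04289 × 105.99 = 4.546 g
% Na2CO3 = 4.546 / 6.545 × 100 = 69.46 %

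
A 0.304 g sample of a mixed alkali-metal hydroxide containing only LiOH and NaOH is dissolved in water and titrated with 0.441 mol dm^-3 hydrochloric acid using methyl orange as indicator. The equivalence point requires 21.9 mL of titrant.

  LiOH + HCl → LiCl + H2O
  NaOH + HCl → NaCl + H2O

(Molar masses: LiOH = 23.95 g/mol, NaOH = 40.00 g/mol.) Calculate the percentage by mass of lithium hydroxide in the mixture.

n(HCl) = 0.0219 × 0.441 = 9.66 × 10^-3 mol
Let x = n(LiOH), y = n(NaOH).
Titrant: 1x + 1y = 9.66 × 10^-3;  mass: 23.95x + 40.00y = 0.304
Solving, x = 5.13 × 10^-3 mol, y = 4.53 × 10^-3 mol
mass of LiOH = 5.13 × 10^-3 × 23.95 = 0.123 g
% LiOH = 0.123 / 0.304 × 100 = 40.4 %

40.4 %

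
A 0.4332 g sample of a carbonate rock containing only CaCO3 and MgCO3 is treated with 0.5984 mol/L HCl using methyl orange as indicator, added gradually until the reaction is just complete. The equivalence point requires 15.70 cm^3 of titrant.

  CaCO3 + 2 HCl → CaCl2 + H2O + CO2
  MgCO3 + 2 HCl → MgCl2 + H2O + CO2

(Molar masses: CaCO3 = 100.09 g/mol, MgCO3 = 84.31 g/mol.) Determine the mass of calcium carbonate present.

0.2357 g

n(HCl) = 0.01570 × 0.5984 = 9.395 × 10^-3 mol
Let x = n(CaCO3), y = n(MgCO3).
Titrant: 2x + 2y = 9.395 × 10^-3;  mass: 100.09x + 84.31y = 0.4332
Solving, x = 2.355 × 10^-3 mol, y = 2.343 × 10^-3 mol
mass of CaCO3 = 2.355 × 10^-3 × 100.09 = 0.2357 g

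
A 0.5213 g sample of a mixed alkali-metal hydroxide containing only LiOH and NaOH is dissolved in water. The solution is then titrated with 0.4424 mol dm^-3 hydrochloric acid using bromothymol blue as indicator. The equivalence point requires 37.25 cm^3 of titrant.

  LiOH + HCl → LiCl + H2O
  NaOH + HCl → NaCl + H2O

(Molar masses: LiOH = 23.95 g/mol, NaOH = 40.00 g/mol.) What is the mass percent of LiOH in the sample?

n(HCl) = 0.03725 × 0.4424 = 0.01648 mol
Let x = n(LiOH), y = n(NaOH).
Titrant: 1x + 1y = 0.01648;  mass: 23.95x + 40.00y = 0.5213
Solving, x = 8.590 × 10^-3 mol, y = 7.889 × 10^-3 mol
mass of LiOH = 8.590 × 10^-3 × 23.95 = 0.2057 g
% LiOH = 0.2057 / 0.5213 × 100 = 39.47 %

39.47 %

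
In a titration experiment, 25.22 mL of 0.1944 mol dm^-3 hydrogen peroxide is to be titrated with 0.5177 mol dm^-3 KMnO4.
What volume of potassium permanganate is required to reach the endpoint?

2 MnO4^- + 5 H2O2 + 6 H^+ → 2 Mn^2+ + 5 O2 + 8 H2O
n(H2O2) = 0.02522 L × 0.1944 mol/L = 4.903 × 10^-3 mol
From the 2:5 stoichiometry, n(KMnO4) = 2/5 × 4.903 × 10^-3 = 1.961 × 10^-3 mol
V(KMnO4) = 1.961 × 10^-3 mol / 0.5177 mol/L = 0.003788 L = 3.788 mL

3.788 mL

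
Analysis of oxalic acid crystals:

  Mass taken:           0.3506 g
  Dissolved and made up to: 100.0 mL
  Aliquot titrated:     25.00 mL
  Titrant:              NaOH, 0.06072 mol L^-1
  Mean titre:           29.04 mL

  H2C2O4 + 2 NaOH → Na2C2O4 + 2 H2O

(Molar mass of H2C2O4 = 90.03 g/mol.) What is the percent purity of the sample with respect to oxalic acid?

90.56 %

n(NaOH) per titration = 0.02904 × 0.06072 = 1.763 × 10^-3 mol
From the 1:2 ratio, n(H2C2O4) in each aliquot = 1/2 × 1.763 × 10^-3 = 8.817 × 10^-4 mol
n(H2C2O4) in the whole flask = 8.817 × 10^-4 × 100.0/25.00 = 3.527 × 10^-3 mol
mass of H2C2O4 = 3.527 × 10^-3 × 90.03 = 0.3175 g
% H2C2O4 = 0.3175 / 0.3506 × 100 = 90.56 %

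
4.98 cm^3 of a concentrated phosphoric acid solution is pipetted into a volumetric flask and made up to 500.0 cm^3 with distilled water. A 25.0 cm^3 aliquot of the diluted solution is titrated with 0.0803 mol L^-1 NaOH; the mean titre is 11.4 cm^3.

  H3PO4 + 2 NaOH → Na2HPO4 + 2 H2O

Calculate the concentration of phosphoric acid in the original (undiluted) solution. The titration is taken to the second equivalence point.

1.84 mol/L

n(NaOH) = 0.0114 × 0.0803 = 9.15 × 10^-4 mol
From the 1:2 ratio, n(H3PO4) in the aliquot = 1/2 × 9.15 × 10^-4 = 4.58 × 10^-4 mol
[H3PO4]_dilute = 4.58 × 10^-4 / 0.0250 = 0.0183 mol/L
Dilution factor = 500.0 / 4.98 = 100.4
[H3PO4]_stock = 0.0183 × 100.4 = 1.84 mol/L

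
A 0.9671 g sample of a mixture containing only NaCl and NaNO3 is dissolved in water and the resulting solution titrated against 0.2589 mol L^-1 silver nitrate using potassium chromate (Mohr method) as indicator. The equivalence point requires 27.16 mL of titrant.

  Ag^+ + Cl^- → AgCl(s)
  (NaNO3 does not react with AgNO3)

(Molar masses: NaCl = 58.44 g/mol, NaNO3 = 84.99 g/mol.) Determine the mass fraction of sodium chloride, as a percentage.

n(AgNO3) = 0.02716 × 0.2589 = 7.032 × 10^-3 mol
Let x = n(NaCl), y = n(NaNO3).
Titrant: 1x = 7.032 × 10^-3;  mass: 58.44x + 84.99y = 0.9671
Solving, x = 7.032 × 10^-3 mol, y = 6.544 × 10^-3 mol
mass of NaCl = 7.032 × 10^-3 × 58.44 = 0.4109 g
% NaCl = 0.4109 / 0.9671 × 100 = 42.49 %

42.49 %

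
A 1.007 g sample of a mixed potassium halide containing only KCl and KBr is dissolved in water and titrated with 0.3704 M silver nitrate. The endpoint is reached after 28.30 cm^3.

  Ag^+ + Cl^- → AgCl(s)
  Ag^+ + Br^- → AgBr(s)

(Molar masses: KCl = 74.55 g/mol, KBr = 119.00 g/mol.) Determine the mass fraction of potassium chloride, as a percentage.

n(AgNO3) = 0.02830 × 0.3704 = 0.01048 mol
Let x = n(KCl), y = n(KBr).
Titrant: 1x + 1y = 0.01048;  mass: 74.55x + 119.00y = 1.007
Solving, x = 5.408 × 10^-3 mol, y = 5.074 × 10^-3 mol
mass of KCl = 5.408 × 10^-3 × 74.55 = 0.4032 g
% KCl = 0.4032 / 1.007 × 100 = 40.04 %

40.04 %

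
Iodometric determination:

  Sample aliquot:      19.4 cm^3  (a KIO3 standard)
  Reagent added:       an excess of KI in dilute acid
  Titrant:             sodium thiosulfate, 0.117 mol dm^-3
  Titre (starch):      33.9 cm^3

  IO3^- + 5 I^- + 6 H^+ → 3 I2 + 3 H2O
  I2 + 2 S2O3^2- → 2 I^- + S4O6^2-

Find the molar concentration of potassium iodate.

n(S2O3^2-) = 0.0339 × 0.117 = 3.97 × 10^-3 mol
n(I2) = n(S2O3^2-)/2 = 1.98 × 10^-3 mol
From the 1:3 ratio, n(IO3^-) in the aliquot = 1/3 × 1.98 × 10^-3 = 6.61 × 10^-4 mol
[IO3^-] = 6.61 × 10^-4 / 0.0194 = 0.0341 mol/L

0.0341 mol/L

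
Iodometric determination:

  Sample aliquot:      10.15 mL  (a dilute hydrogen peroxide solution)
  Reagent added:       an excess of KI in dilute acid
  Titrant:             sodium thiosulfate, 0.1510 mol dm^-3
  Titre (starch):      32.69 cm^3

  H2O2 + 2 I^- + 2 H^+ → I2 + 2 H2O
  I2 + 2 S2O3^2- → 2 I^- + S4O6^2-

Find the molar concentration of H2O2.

n(S2O3^2-) = 0.03269 × 0.1510 = 4.936 × 10^-3 mol
n(I2) = n(S2O3^2-)/2 = 2.468 × 10^-3 mol
n(H2O2) in the aliquot = 2.468 × 10^-3 mol (1:1 ratio)
[H2O2] = 2.468 × 10^-3 / 0.01015 = 0.2432 mol/L

0.2432 mol/L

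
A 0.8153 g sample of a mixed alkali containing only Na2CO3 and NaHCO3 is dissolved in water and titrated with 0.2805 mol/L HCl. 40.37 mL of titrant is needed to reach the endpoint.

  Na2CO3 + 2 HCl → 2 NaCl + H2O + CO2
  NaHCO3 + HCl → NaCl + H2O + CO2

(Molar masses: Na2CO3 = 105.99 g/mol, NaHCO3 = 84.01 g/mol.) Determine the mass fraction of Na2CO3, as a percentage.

n(HCl) = 0.04037 × 0.2805 = 0.01132 mol
Let x = n(Na2CO3), y = n(NaHCO3).
Titrant: 2x + 1y = 0.01132;  mass: 105.99x + 84.01y = 0.8153
Solving, x = 2.193 × 10^-3 mol, y = 6.938 × 10^-3 mol
mass of Na2CO3 = 2.193 × 10^-3 × 105.99 = 0.2324 g
% Na2CO3 = 0.2324 / 0.8153 × 100 = 28.50 %

28.50 %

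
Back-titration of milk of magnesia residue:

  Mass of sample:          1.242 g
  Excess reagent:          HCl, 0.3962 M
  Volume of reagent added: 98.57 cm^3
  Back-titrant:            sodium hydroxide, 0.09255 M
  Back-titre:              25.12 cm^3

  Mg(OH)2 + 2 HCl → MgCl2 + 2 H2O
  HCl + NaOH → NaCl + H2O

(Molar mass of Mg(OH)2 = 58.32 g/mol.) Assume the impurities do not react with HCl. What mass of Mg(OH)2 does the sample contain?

1.071 g

n(HCl) added = 0.09857 × 0.3962 = 0.03905 mol
n(NaOH) used in back-titration = 0.02512 × 0.09255 = 2.325 × 10^-3 mol
n(HCl) left over = 2.325 × 10^-3 mol (1:1 ratio)
n(HCl) consumed by analyte = 0.03905 − 2.325 × 10^-3 = 0.03673 mol
From the 1:2 ratio, n(Mg(OH)2) = 1/2 × 0.03673 = 0.01836 mol
mass of Mg(OH)2 = 0.01836 × 58.32 = 1.071 g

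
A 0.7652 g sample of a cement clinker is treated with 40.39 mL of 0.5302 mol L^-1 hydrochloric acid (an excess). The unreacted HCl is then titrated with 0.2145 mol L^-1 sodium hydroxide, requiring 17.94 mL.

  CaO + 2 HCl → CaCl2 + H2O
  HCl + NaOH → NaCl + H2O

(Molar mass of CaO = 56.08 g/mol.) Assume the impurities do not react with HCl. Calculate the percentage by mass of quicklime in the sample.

n(HCl) added = 0.04039 × 0.5302 = 0.02141 mol
n(NaOH) used in back-titration = 0.01794 × 0.2145 = 3.848 × 10^-3 mol
n(HCl) left over = 3.848 × 10^-3 mol (1:1 ratio)
n(HCl) consumed by analyte = 0.02141 − 3.848 × 10^-3 = 0.01757 mol
From the 1:2 ratio, n(CaO) = 1/2 × 0.01757 = 8.783 × 10^-3 mol
mass of CaO = 8.783 × 10^-3 × 56.08 = 0.4926 g
% CaO = 0.4926 / 0.7652 × 100 = 64.37 %

64.37 %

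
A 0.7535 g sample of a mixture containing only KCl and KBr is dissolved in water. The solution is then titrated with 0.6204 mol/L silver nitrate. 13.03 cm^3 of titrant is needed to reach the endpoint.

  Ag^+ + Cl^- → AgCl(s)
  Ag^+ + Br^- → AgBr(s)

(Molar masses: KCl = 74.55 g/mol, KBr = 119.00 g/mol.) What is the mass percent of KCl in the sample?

46.40 %

n(AgNO3) = 0.01303 × 0.6204 = 8.084 × 10^-3 mol
Let x = n(KCl), y = n(KBr).
Titrant: 1x + 1y = 8.084 × 10^-3;  mass: 74.55x + 119.00y = 0.7535
Solving, x = 4.690 × 10^-3 mol, y = 3.394 × 10^-3 mol
mass of KCl = 4.690 × 10^-3 × 74.55 = 0.3496 g
% KCl = 0.3496 / 0.7535 × 100 = 46.40 %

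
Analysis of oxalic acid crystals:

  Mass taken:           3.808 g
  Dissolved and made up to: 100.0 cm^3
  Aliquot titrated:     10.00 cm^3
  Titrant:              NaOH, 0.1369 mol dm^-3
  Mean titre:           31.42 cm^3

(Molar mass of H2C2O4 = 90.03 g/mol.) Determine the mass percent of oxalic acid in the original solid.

50.85 %

H2C2O4 + 2 NaOH → Na2C2O4 + 2 H2O
n(NaOH) per titration = 0.03142 × 0.1369 = 4.301 × 10^-3 mol
From the 1:2 ratio, n(H2C2O4) in each aliquot = 1/2 × 4.301 × 10^-3 = 2.151 × 10^-3 mol
n(H2C2O4) in the whole flask = 2.151 × 10^-3 × 100.0/10.00 = 0.02151 mol
mass of H2C2O4 = 0.02151 × 90.03 = 1.936 g
% H2C2O4 = 1.936 / 3.808 × 100 = 50.85 %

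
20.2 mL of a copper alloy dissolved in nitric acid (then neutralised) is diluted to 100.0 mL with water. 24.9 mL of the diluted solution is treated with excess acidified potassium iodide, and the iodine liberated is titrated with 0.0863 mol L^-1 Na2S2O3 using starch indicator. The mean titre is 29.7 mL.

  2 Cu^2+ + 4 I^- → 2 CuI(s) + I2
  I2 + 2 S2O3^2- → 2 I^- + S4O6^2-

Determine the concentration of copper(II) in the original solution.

n(S2O3^2-) = 0.0297 × 0.0863 = 2.56 × 10^-3 mol
n(I2) = n(S2O3^2-)/2 = 1.28 × 10^-3 mol
From the 2:1 ratio, n(Cu2+) in the aliquot = 2/1 × 1.28 × 10^-3 = 2.56 × 10^-3 mol
[Cu2+]_dilute = 2.56 × 10^-3 / 0.0249 = 0.103 mol/L
[Cu2+]_original = 0.103 × 100.0/20.2 = 0.510 mol/L

0.510 mol/L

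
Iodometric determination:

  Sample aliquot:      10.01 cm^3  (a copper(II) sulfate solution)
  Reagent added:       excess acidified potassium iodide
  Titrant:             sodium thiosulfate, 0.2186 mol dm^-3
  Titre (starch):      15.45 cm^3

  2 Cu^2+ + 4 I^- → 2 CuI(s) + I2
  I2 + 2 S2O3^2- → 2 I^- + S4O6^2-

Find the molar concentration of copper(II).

0.3374 mol/L

n(S2O3^2-) = 0.01545 × 0.2186 = 3.377 × 10^-3 mol
n(I2) = n(S2O3^2-)/2 = 1.689 × 10^-3 mol
From the 2:1 ratio, n(Cu2+) in the aliquot = 2/1 × 1.689 × 10^-3 = 3.377 × 10^-3 mol
[Cu2+] = 3.377 × 10^-3 / 0.01001 = 0.3374 mol/L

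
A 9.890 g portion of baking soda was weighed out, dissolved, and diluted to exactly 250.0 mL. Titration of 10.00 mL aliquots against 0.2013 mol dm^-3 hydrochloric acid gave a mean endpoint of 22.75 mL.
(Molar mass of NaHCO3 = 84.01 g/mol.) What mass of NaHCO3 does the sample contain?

NaHCO3 + HCl → NaCl + H2O + CO2
n(HCl) per titration = 0.02275 × 0.2013 = 4.580 × 10^-3 mol
n(NaHCO3) in each aliquot = 4.580 × 10^-3 mol (1:1 ratio)
n(NaHCO3) in the whole flask = 4.580 × 10^-3 × 250.0/10.00 = 0.1145 mol
mass of NaHCO3 = 0.1145 × 84.01 = 9.618 g

9.618 g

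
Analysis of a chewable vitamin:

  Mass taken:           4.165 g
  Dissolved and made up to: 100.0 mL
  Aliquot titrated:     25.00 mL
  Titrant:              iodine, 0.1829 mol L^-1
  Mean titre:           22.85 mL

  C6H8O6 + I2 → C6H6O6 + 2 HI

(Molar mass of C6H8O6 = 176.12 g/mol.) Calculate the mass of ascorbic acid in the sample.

n(I2) per titration = 0.02285 × 0.1829 = 4.179 × 10^-3 mol
n(C6H8O6) in each aliquot = 4.179 × 10^-3 mol (1:1 ratio)
n(C6H8O6) in the whole flask = 4.179 × 10^-3 × 100.0/25.00 = 0.01672 mol
mass of C6H8O6 = 0.01672 × 176.12 = 2.944 g

2.944 g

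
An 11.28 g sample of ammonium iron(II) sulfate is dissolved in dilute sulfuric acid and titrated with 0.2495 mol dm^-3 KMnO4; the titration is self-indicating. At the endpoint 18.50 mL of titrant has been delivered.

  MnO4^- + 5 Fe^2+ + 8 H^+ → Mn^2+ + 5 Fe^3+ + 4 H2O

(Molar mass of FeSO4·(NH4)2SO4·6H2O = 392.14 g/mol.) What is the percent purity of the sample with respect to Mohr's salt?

80.23 %

n(KMnO4) = 0.01850 L × 0.2495 mol/L = 4.616 × 10^-3 mol
From the 5:1 ratio, n(FeSO4·(NH4)2SO4·6H2O) = 5/1 × 4.616 × 10^-3 = 0.02308 mol
mass of FeSO4·(NH4)2SO4·6H2O = 0.02308 × 392.14 g/mol = 9.050 g
% FeSO4·(NH4)2SO4·6H2O = 9.050 / 11.28 × 100 = 80.23 %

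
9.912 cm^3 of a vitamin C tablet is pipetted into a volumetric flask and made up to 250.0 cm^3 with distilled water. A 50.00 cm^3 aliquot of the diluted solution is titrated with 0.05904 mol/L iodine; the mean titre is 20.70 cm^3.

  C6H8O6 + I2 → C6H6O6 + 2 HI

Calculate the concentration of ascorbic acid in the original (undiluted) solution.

n(I2) = 0.02070 × 0.05904 = 1.222 × 10^-3 mol
n(C6H8O6) in the aliquot = 1.222 × 10^-3 mol (1:1 ratio)
[C6H8O6]_dilute = 1.222 × 10^-3 / 0.05000 = 0.02444 mol/L
Dilution factor = 250.0 / 9.912 = 25.22
[C6H8O6]_stock = 0.02444 × 25.22 = 0.6165 mol/L

0.6165 mol/L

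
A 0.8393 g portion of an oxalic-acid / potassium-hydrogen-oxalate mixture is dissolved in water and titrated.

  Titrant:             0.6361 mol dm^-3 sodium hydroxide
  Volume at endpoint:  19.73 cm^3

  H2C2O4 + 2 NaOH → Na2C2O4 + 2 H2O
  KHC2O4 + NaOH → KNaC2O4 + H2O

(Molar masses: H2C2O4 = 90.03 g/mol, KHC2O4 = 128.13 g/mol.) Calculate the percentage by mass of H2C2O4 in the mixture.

n(NaOH) = 0.01973 × 0.6361 = 0.01255 mol
Let x = n(H2C2O4), y = n(KHC2O4).
Titrant: 2x + 1y = 0.01255;  mass: 90.03x + 128.13y = 0.8393
Solving, x = 4.625 × 10^-3 mol, y = 3.301 × 10^-3 mol
mass of H2C2O4 = 4.625 × 10^-3 × 90.03 = 0.4164 g
% H2C2O4 = 0.4164 / 0.8393 × 100 = 49.61 %

49.61 %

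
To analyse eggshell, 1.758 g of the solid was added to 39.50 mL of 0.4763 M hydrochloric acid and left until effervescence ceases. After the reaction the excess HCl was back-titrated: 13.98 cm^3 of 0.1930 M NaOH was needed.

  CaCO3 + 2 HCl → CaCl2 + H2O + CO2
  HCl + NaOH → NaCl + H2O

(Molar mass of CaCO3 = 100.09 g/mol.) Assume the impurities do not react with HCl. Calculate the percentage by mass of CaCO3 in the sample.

n(HCl) added = 0.03950 × 0.4763 = 0.01881 mol
n(NaOH) used in back-titration = 0.01398 × 0.1930 = 2.698 × 10^-3 mol
n(HCl) left over = 2.698 × 10^-3 mol (1:1 ratio)
n(HCl) consumed by analyte = 0.01881 − 2.698 × 10^-3 = 0.01612 mol
From the 1:2 ratio, n(CaCO3) = 1/2 × 0.01612 = 8.058 × 10^-3 mol
mass of CaCO3 = 8.058 × 10^-3 × 100.09 = 0.8065 g
% CaCO3 = 0.8065 / 1.758 × 100 = 45.88 %

45.88 %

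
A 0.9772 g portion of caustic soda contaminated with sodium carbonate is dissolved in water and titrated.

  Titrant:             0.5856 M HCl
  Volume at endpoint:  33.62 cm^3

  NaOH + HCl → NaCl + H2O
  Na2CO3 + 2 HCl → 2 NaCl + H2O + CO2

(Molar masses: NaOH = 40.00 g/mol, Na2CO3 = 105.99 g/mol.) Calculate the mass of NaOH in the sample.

0.2036 g

n(HCl) = 0.03362 × 0.5856 = 0.01969 mol
Let x = n(NaOH), y = n(Na2CO3).
Titrant: 1x + 2y = 0.01969;  mass: 40.00x + 105.99y = 0.9772
Solving, x = 5.091 × 10^-3 mol, y = 7.298 × 10^-3 mol
mass of NaOH = 5.091 × 10^-3 × 40.00 = 0.2036 g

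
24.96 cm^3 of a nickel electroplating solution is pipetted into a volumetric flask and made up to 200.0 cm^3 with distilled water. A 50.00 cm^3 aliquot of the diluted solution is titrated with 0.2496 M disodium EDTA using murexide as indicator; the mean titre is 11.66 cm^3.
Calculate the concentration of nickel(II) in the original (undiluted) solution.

Ni^2+ + EDTA^4- → [Ni(EDTA)]^2-
n(EDTA) = 0.01166 × 0.2496 = 2.910 × 10^-3 mol
n(Ni2+) in the aliquot = 2.910 × 10^-3 mol (1:1 ratio)
[Ni2+]_dilute = 2.910 × 10^-3 / 0.05000 = 0.05821 mol/L
Dilution factor = 200.0 / 24.96 = 8.013
[Ni2+]_stock = 0.05821 × 8.013 = 0.4664 mol/L

0.4664 M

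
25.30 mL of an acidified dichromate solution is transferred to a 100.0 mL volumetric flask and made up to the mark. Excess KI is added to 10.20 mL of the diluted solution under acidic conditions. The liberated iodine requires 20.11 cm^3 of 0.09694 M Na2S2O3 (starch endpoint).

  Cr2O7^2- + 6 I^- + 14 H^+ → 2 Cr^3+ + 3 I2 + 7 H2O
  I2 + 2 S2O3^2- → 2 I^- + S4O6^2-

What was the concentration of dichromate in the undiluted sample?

n(S2O3^2-) = 0.02011 × 0.09694 = 1.949 × 10^-3 mol
n(I2) = n(S2O3^2-)/2 = 9.747 × 10^-4 mol
From the 1:3 ratio, n(Cr2O7^2-) in the aliquot = 1/3 × 9.747 × 10^-4 = 3.249 × 10^-4 mol
[Cr2O7^2-]_dilute = 3.249 × 10^-4 / 0.01020 = 0.03185 mol/L
[Cr2O7^2-]_original = 0.03185 × 100.0/25.30 = 0.1259 mol/L

0.1259 M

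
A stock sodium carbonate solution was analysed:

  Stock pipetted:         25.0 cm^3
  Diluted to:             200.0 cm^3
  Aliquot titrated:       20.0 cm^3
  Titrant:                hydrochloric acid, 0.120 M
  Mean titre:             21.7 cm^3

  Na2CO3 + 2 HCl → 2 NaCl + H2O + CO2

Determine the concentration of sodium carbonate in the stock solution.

n(HCl) = 0.0217 × 0.120 = 2.60 × 10^-3 mol
From the 1:2 ratio, n(Na2CO3) in the aliquot = 1/2 × 2.60 × 10^-3 = 1.30 × 10^-3 mol
[Na2CO3]_dilute = 1.30 × 10^-3 / 0.0200 = 0.0651 mol/L
Dilution factor = 200.0 / 25.0 = 8.000
[Na2CO3]_stock = 0.0651 × 8.000 = 0.521 mol/L

0.521 M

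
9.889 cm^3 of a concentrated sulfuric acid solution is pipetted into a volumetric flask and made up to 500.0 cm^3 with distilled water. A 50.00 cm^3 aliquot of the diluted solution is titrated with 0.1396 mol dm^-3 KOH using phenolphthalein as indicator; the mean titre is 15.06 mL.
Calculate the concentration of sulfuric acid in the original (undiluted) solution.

H2SO4 + 2 KOH → K2SO4 + 2 H2O
n(KOH) = 0.01506 × 0.1396 = 2.102 × 10^-3 mol
From the 1:2 ratio, n(H2SO4) in the aliquot = 1/2 × 2.102 × 10^-3 = 1.051 × 10^-3 mol
[H2SO4]_dilute = 1.051 × 10^-3 / 0.05000 = 0.02102 mol/L
Dilution factor = 500.0 / 9.889 = 50.56
[H2SO4]_stock = 0.02102 × 50.56 = 1.063 mol/L

1.063 mol/L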